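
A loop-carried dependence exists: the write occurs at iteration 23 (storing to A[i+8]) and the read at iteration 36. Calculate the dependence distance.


Distance = read iteration - write iteration
= 36 - 23 = 13

13


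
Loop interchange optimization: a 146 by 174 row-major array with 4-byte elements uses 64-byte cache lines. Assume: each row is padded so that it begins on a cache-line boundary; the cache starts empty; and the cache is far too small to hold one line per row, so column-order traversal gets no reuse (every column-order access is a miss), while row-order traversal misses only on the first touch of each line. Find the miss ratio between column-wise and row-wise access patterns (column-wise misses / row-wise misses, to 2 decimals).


Each row occupies 174 * 4 = 696 bytes and starts on a line boundary, so it spans ceil(696 / 64) = 11 cache lines.
Row-major traversal misses (one per line touched): 146 * ceil(174 * 4 / 64) = 1606
Column-major traversal misses (no reuse, every access misses): 146 * 174 = 25404
Ratio = 25404 / 1606 = 15.82

15.82


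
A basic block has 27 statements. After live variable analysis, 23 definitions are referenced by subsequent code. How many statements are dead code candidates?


Dead code = total statements - live definitions
= 27 - 23 = 4

4


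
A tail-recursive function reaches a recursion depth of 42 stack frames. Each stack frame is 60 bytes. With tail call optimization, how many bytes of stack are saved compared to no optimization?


Without TCO: 42 * 60 = 2520 bytes
With TCO: reuse 1 frame = 60 bytes
Savings = 2520 - 60 = 2460

2460


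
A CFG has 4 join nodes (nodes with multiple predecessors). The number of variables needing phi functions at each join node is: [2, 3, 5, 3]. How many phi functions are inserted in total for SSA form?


Total phi functions = sum of phi functions at each join node
= 2 + 3 + 5 + 3 = 13

13


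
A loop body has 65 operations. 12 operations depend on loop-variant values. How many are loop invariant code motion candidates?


Invariant candidates = total - loop-dependent
= 65 - 12 = 53

53


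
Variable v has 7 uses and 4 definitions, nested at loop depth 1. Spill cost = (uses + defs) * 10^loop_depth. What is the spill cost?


uses + defs = 7 + 4 = 11
10^1 = 10
Spill cost = 11 * 10 = 110

110


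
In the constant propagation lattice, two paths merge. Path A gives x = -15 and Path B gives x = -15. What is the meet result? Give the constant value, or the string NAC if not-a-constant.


Meet operation: if both paths give the same constant, result is that constant; if they differ, result is NAC (not-a-constant).
Path A: -15, Path B: -15 -> equal
Result: constant -> -15

-15


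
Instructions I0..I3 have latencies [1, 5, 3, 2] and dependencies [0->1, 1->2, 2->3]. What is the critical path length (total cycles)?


Compute longest path through dependency graph: dist(Ik) = max over predecessors of dist + latency(Ik).
dist(I0) = latency 1 = 1
dist(I1) = dist(I0) + 5 = 1 + 5 = 6
dist(I2) = dist(I1) + 3 = 6 + 3 = 9
dist(I3) = dist(I2) + 2 = 9 + 2 = 11
Critical path = max dist = 11

11


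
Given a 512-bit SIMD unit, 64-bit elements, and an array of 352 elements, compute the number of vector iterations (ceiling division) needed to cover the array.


Width = 512 / 64 = 8 elements per vector op
Iterations = ceil(352 / 8) = 44

44


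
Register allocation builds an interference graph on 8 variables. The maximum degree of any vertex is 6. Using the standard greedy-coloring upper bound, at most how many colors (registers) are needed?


Greedy coloring never needs more than (max_degree + 1) colors: when coloring a vertex, at most max_degree neighbors are already colored.
Upper bound = 6 + 1 = 7

7


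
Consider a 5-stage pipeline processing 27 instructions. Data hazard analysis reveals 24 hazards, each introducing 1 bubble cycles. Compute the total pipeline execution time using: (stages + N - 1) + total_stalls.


Base cycles = 5 + 27 - 1 = 31
Total stalls = 24 * 1 = 24
Total = 31 + 24 = 55

55


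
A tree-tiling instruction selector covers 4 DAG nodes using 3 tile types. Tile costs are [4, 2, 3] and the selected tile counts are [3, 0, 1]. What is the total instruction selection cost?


Total cost = sum(count_i * cost_i)
= 3*4 + 0*2 + 1*3
= 15

15


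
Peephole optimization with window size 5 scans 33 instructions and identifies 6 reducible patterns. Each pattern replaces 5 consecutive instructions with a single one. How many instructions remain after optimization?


Each match removes 4 instructions.
Total removed = 6 * 4 = 24
Remaining = 33 - 24 = 9

9


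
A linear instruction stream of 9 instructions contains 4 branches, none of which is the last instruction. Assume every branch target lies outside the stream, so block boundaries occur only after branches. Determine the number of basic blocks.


With no in-sequence branch targets, the leaders are the first instruction plus the instruction after each branch.
Number of basic blocks = branches + 1
= 4 + 1 = 5

5


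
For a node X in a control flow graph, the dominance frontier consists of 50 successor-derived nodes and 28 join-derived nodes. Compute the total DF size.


DF(X) = direct successor contributions + join point contributions
= 50 + 28 = 78

78


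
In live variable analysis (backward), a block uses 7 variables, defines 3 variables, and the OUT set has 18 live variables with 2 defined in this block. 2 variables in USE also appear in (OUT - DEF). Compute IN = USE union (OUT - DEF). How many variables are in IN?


OUT - DEF: 18 - 2 = 16
|IN| = |USE| + |OUT - DEF| - |USE ∩ (OUT - DEF)| = 7 + 16 - 2 = 21

21


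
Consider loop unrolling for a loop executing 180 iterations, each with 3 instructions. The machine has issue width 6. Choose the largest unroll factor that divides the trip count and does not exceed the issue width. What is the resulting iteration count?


Largest divisor of 180 <= 6 is 6
New iterations = 180 / 6 = 30

30


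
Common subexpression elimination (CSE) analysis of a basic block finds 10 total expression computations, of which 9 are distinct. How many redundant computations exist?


CSE count = total expressions - unique expressions
= 10 - 9 = 1

1


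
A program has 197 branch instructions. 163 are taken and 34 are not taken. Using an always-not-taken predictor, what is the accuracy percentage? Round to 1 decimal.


Predictor: always-not-taken
Correct predictions = 34
Accuracy = 34 / 197 * 100 = 17.3%

17.3


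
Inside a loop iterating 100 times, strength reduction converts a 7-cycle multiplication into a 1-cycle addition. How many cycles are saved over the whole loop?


Per-iteration saving = 7 - 1 = 6
Total saved = 100 * 6 = 600

600


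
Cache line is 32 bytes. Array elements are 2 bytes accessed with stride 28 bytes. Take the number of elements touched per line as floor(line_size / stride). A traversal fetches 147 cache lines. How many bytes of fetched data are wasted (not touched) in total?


Elements per line = floor(32 / 28) = 1
Bytes used per line = 1 * 2 = 2
Wasted per line = 32 - 2 = 30
Total wasted = 30 * 147 = 4410

4410


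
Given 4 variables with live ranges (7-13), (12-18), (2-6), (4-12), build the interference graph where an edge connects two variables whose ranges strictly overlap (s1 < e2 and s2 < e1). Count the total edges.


Check all pairs for overlapping intervals.
Two intervals (s1,e1) and (s2,e2) overlap if s1 < e2 and s2 < e1.
v0 (7-13) vs v1..v3: overlaps v1, v3 -> 2
v1 (12-18) vs v2..v3: overlaps none -> 0
v2 (2-6) vs v3: overlaps v3 -> 1
Total overlapping pairs = 2 + 0 + 1 = 3

3


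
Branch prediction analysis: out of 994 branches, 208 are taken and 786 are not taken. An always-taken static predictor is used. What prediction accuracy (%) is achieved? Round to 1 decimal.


Predictor: always-taken
Correct predictions = 208
Accuracy = 208 / 994 * 100 = 20.9%

20.9


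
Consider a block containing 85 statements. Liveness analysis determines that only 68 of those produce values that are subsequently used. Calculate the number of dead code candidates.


Dead code = total statements - live definitions
= 85 - 68 = 17

17


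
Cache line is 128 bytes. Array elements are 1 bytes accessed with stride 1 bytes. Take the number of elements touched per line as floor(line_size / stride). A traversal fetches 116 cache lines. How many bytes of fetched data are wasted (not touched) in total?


Elements per line = floor(128 / 1) = 128
Bytes used per line = 128 * 1 = 128
Wasted per line = 128 - 128 = 0
Total wasted = 0 * 116 = 0

0


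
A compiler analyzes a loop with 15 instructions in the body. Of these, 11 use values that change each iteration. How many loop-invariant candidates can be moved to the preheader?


Invariant candidates = total - loop-dependent
= 15 - 11 = 4

4


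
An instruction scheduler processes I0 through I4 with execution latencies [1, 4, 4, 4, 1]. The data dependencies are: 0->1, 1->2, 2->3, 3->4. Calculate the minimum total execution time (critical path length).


Compute longest path through dependency graph: dist(Ik) = max over predecessors of dist + latency(Ik).
dist(I0) = latency 1 = 1
dist(I1) = dist(I0) + 4 = 1 + 4 = 5
dist(I2) = dist(I1) + 4 = 5 + 4 = 9
dist(I3) = dist(I2) + 4 = 9 + 4 = 13
dist(I4) = dist(I3) + 1 = 13 + 1 = 14
Critical path = max dist = 14

14


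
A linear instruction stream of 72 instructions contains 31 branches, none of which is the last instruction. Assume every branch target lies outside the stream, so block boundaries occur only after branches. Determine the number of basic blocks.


With no in-sequence branch targets, the leaders are the first instruction plus the instruction after each branch.
Number of basic blocks = branches + 1
= 31 + 1 = 32

32


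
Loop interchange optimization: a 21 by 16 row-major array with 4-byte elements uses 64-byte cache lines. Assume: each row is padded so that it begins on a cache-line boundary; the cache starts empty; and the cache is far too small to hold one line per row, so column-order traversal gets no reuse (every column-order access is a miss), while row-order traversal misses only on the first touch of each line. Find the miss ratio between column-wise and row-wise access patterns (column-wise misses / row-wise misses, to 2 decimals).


Each row occupies 16 * 4 = 64 bytes and starts on a line boundary, so it spans ceil(64 / 64) = 1 cache lines.
Row-major traversal misses (one per line touched): 21 * ceil(16 * 4 / 64) = 21
Column-major traversal misses (no reuse, every access misses): 21 * 16 = 336
Ratio = 336 / 21 = 16.0

16.0


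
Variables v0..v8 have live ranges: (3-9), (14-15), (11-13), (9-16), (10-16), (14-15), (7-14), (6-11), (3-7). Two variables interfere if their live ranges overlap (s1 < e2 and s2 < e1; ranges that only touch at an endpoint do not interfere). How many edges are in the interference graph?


Check all pairs for overlapping intervals.
Two intervals (s1,e1) and (s2,e2) overlap if s1 < e2 and s2 < e1.
v0 (3-9) vs v1..v8: overlaps v6, v7, v8 -> 3
v1 (14-15) vs v2..v8: overlaps v3, v4, v5 -> 3
v2 (11-13) vs v3..v8: overlaps v3, v4, v6 -> 3
v3 (9-16) vs v4..v8: overlaps v4, v5, v6, v7 -> 4
v4 (10-16) vs v5..v8: overlaps v5, v6, v7 -> 3
v5 (14-15) vs v6..v8: overlaps none -> 0
v6 (7-14) vs v7..v8: overlaps v7 -> 1
v7 (6-11) vs v8: overlaps v8 -> 1
Total overlapping pairs = 3 + 3 + 3 + 4 + 3 + 0 + 1 + 1 = 18

18


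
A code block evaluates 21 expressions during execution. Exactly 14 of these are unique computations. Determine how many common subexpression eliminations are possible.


CSE count = total expressions - unique expressions
= 21 - 14 = 7

7


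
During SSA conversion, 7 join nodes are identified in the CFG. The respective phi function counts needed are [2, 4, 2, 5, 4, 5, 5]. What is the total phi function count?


Total phi functions = sum of phi functions at each join node
= 2 + 4 + 2 + 5 + 4 + 5 + 5 = 27

27


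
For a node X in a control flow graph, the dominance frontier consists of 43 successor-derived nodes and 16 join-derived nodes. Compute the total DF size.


DF(X) = direct successor contributions + join point contributions
= 43 + 16 = 59

59


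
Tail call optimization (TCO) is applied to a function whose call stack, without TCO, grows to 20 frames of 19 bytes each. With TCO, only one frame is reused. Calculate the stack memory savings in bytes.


Without TCO: 20 * 19 = 380 bytes
With TCO: reuse 1 frame = 19 bytes
Savings = 380 - 19 = 361

361


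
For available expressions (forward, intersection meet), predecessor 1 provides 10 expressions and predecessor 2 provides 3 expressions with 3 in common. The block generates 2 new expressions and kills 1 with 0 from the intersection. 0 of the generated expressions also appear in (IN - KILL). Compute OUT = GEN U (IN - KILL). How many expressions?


IN = intersection of predecessors = 3
IN - KILL = 3 - 0 = 3
|OUT| = |GEN| + |IN - KILL| - |GEN ∩ (IN - KILL)| = 2 + 3 - 0 = 5

5


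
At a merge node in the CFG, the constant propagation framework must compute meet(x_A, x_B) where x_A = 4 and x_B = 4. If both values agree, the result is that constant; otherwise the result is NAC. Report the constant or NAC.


Meet operation: if both paths give the same constant, result is that constant; if they differ, result is NAC (not-a-constant).
Path A: 4, Path B: 4 -> equal
Result: constant -> 4

4


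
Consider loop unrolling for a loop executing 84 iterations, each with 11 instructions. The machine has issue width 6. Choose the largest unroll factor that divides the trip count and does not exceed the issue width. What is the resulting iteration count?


Largest divisor of 84 <= 6 is 6
New iterations = 84 / 6 = 14

14


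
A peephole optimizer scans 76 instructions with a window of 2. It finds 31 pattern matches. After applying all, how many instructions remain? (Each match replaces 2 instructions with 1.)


Each match removes 1 instructions.
Total removed = 31 * 1 = 31
Remaining = 76 - 31 = 45

45


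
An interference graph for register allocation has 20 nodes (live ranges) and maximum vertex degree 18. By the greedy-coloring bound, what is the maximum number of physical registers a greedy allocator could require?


Greedy coloring never needs more than (max_degree + 1) colors: when coloring a vertex, at most max_degree neighbors are already colored.
Upper bound = 18 + 1 = 19

19


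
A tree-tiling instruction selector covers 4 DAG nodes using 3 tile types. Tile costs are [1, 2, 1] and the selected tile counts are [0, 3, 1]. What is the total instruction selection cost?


Total cost = sum(count_i * cost_i)
= 0*1 + 3*2 + 1*1
= 7

7


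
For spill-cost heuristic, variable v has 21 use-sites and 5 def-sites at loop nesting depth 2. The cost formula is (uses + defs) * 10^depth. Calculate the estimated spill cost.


uses + defs = 21 + 5 = 26
10^2 = 100
Spill cost = 26 * 100 = 2600

2600


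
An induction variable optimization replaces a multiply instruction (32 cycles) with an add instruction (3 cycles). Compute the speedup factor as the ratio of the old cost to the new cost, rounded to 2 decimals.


Ratio = mult_cost / add_cost = 32 / 3 = 10.67

10.67


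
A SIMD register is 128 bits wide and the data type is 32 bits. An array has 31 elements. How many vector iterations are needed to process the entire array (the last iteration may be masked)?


Width = 128 / 32 = 4 elements per vector op
Iterations = ceil(31 / 4) = 8

8


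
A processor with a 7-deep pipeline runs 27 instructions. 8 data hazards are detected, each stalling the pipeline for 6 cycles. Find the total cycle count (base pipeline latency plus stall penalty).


Base cycles = 7 + 27 - 1 = 33
Total stalls = 8 * 6 = 48
Total = 33 + 48 = 81

81


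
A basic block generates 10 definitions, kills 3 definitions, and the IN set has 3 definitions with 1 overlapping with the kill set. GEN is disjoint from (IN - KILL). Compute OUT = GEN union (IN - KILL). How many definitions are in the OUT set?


IN - KILL: 3 - 1 = 2 surviving definitions
OUT = GEN + surviving = 10 + 2 = 12

12


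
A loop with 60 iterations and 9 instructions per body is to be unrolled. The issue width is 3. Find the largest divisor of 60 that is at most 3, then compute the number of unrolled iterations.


Largest divisor of 60 <= 3 is 3
New iterations = 60 / 3 = 20

20


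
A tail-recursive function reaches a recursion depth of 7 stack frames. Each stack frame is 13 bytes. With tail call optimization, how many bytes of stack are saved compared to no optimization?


Without TCO: 7 * 13 = 91 bytes
With TCO: reuse 1 frame = 13 bytes
Savings = 91 - 13 = 78

78


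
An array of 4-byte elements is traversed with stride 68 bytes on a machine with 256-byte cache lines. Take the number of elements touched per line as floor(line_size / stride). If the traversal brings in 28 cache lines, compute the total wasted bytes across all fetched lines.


Elements per line = floor(256 / 68) = 3
Bytes used per line = 3 * 4 = 12
Wasted per line = 256 - 12 = 244
Total wasted = 244 * 28 = 6832

6832


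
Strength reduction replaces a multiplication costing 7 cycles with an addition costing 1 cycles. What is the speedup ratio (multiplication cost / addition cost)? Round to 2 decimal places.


Ratio = mult_cost / add_cost = 7 / 1 = 7.0

7.0


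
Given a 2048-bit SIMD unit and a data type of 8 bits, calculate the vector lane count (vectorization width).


Width = SIMD bits / data type bits
= 2048 / 8 = 256

256


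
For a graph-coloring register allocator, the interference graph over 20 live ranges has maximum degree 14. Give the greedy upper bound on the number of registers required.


Greedy coloring never needs more than (max_degree + 1) colors: when coloring a vertex, at most max_degree neighbors are already colored.
Upper bound = 14 + 1 = 15

15


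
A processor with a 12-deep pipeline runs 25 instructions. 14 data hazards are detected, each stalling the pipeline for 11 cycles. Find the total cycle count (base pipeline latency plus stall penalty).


Base cycles = 12 + 25 - 1 = 36
Total stalls = 14 * 11 = 154
Total = 36 + 154 = 190

190


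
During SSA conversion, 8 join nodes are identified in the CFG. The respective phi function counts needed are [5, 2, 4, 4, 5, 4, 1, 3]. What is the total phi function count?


Total phi functions = sum of phi functions at each join node
= 5 + 2 + 4 + 4 + 5 + 4 + 1 + 3 = 28

28


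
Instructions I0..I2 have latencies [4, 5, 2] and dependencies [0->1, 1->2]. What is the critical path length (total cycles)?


Compute longest path through dependency graph: dist(Ik) = max over predecessors of dist + latency(Ik).
dist(I0) = latency 4 = 4
dist(I1) = dist(I0) + 5 = 4 + 5 = 9
dist(I2) = dist(I1) + 2 = 9 + 2 = 11
Critical path = max dist = 11

11


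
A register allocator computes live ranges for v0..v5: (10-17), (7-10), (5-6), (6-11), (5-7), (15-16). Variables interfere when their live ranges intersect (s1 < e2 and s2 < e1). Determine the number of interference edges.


Check all pairs for overlapping intervals.
Two intervals (s1,e1) and (s2,e2) overlap if s1 < e2 and s2 < e1.
v0 (10-17) vs v1..v5: overlaps v3, v5 -> 2
v1 (7-10) vs v2..v5: overlaps v3 -> 1
v2 (5-6) vs v3..v5: overlaps v4 -> 1
v3 (6-11) vs v4..v5: overlaps v4 -> 1
v4 (5-7) vs v5: overlaps none -> 0
Total overlapping pairs = 2 + 1 + 1 + 1 + 0 = 5

5


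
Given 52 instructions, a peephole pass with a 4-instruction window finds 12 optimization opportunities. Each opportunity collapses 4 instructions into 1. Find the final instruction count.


Each match removes 3 instructions.
Total removed = 12 * 3 = 36
Remaining = 52 - 36 = 16

16


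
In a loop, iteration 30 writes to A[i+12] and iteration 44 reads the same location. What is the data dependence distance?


Distance = read iteration - write iteration
= 44 - 30 = 14

14


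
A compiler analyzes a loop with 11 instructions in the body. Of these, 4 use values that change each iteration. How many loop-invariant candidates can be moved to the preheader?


Invariant candidates = total - loop-dependent
= 11 - 4 = 7

7


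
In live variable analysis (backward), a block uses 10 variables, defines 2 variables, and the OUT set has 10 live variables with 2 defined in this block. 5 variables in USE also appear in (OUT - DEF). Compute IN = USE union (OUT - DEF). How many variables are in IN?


OUT - DEF: 10 - 2 = 8
|IN| = |USE| + |OUT - DEF| - |USE ∩ (OUT - DEF)| = 10 + 8 - 5 = 13

13


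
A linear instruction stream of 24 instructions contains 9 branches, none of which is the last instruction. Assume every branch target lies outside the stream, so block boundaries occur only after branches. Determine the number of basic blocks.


With no in-sequence branch targets, the leaders are the first instruction plus the instruction after each branch.
Number of basic blocks = branches + 1
= 9 + 1 = 10

10


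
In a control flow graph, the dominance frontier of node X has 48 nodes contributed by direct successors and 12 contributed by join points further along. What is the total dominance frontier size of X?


DF(X) = direct successor contributions + join point contributions
= 48 + 12 = 60

60


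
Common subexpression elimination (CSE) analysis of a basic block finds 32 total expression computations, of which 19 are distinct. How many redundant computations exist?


CSE count = total expressions - unique expressions
= 32 - 19 = 13

13


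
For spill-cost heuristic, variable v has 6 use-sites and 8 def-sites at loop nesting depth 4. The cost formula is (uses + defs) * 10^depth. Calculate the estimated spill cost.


uses + defs = 6 + 8 = 14
10^4 = 10000
Spill cost = 14 * 10000 = 140000

140000


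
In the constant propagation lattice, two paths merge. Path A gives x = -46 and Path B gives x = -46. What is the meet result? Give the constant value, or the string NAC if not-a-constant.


Meet operation: if both paths give the same constant, result is that constant; if they differ, result is NAC (not-a-constant).
Path A: -46, Path B: -46 -> equal
Result: constant -> -46

-46


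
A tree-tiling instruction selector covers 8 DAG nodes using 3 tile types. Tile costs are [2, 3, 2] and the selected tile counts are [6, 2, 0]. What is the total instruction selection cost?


Total cost = sum(count_i * cost_i)
= 6*2 + 2*3 + 0*2
= 18

18


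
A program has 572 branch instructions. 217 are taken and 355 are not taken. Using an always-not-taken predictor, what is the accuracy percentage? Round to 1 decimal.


Predictor: always-not-taken
Correct predictions = 355
Accuracy = 355 / 572 * 100 = 62.1%

62.1


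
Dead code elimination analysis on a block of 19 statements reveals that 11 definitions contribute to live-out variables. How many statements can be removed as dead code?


Dead code = total statements - live definitions
= 19 - 11 = 8

8


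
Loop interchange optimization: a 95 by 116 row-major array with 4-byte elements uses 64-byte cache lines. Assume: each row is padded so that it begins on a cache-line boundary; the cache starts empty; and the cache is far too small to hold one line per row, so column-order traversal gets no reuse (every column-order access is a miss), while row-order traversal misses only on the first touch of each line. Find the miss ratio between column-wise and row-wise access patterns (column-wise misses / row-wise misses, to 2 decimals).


Each row occupies 116 * 4 = 464 bytes and starts on a line boundary, so it spans ceil(464 / 64) = 8 cache lines.
Row-major traversal misses (one per line touched): 95 * ceil(116 * 4 / 64) = 760
Column-major traversal misses (no reuse, every access misses): 95 * 116 = 11020
Ratio = 11020 / 760 = 14.5

14.5


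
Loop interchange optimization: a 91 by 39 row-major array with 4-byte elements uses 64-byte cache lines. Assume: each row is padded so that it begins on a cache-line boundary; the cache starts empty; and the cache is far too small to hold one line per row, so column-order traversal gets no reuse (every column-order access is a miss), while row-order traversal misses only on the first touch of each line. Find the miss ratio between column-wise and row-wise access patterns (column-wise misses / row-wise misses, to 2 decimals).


Each row occupies 39 * 4 = 156 bytes and starts on a line boundary, so it spans ceil(156 / 64) = 3 cache lines.
Row-major traversal misses (one per line touched): 91 * ceil(39 * 4 / 64) = 273
Column-major traversal misses (no reuse, every access misses): 91 * 39 = 3549
Ratio = 3549 / 273 = 13.0

13.0


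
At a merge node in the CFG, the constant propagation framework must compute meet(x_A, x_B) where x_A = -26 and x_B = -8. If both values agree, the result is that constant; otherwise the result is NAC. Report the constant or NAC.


Meet operation: if both paths give the same constant, result is that constant; if they differ, result is NAC (not-a-constant).
Path A: -26, Path B: -8 -> differ
Result: not-a-constant -> NAC

NAC


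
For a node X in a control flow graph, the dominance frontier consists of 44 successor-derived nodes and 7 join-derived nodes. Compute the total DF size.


DF(X) = direct successor contributions + join point contributions
= 44 + 7 = 51

51


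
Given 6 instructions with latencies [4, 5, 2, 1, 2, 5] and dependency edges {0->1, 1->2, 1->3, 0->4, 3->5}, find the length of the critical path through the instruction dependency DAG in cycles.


Compute longest path through dependency graph: dist(Ik) = max over predecessors of dist + latency(Ik).
dist(I0) = latency 4 = 4
dist(I1) = dist(I0) + 5 = 4 + 5 = 9
dist(I2) = dist(I1) + 2 = 9 + 2 = 11
dist(I3) = dist(I1) + 1 = 9 + 1 = 10
dist(I4) = dist(I0) + 2 = 4 + 2 = 6
dist(I5) = dist(I3) + 5 = 10 + 5 = 15
Critical path = max dist = 15

15


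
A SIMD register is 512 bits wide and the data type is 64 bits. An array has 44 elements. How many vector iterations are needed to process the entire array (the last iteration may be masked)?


Width = 512 / 64 = 8 elements per vector op
Iterations = ceil(44 / 8) = 6

6


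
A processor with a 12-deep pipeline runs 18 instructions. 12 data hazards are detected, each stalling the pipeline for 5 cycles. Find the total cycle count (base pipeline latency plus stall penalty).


Base cycles = 12 + 18 - 1 = 29
Total stalls = 12 * 5 = 60
Total = 29 + 60 = 89

89


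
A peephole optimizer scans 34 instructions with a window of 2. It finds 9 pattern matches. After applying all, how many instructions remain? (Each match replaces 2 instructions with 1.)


Each match removes 1 instructions.
Total removed = 9 * 1 = 9
Remaining = 34 - 9 = 25

25


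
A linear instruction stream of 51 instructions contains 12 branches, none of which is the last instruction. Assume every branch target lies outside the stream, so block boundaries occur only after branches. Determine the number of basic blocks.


With no in-sequence branch targets, the leaders are the first instruction plus the instruction after each branch.
Number of basic blocks = branches + 1
= 12 + 1 = 13

13


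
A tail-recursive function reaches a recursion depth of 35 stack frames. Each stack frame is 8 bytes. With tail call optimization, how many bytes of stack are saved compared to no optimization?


Without TCO: 35 * 8 = 280 bytes
With TCO: reuse 1 frame = 8 bytes
Savings = 280 - 8 = 272

272


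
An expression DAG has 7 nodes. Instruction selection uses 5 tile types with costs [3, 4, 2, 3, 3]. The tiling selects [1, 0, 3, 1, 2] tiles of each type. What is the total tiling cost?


Total cost = sum(count_i * cost_i)
= 1*3 + 0*4 + 3*2 + 1*3 + 2*3
= 18

18


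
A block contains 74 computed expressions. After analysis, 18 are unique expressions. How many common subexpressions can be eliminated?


CSE count = total expressions - unique expressions
= 74 - 18 = 56

56


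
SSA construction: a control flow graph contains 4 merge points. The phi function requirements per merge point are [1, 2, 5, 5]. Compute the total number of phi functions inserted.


Total phi functions = sum of phi functions at each join node
= 1 + 2 + 5 + 5 = 13

13


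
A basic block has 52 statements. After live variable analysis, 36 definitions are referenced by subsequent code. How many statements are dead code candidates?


Dead code = total statements - live definitions
= 52 - 36 = 16

16


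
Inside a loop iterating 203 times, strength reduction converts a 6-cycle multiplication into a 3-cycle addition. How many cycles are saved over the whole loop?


Per-iteration saving = 6 - 3 = 3
Total saved = 203 * 3 = 609

609


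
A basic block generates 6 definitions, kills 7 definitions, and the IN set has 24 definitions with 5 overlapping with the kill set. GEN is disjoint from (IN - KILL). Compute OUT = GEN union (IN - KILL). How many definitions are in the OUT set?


IN - KILL: 24 - 5 = 19 surviving definitions
OUT = GEN + surviving = 6 + 19 = 25

25


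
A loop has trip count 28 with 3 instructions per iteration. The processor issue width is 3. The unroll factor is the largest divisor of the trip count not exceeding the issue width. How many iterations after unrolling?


Largest divisor of 28 <= 3 is 2
New iterations = 28 / 2 = 14

14


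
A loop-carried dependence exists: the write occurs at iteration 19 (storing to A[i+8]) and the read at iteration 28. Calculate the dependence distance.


Distance = read iteration - write iteration
= 28 - 19 = 9

9


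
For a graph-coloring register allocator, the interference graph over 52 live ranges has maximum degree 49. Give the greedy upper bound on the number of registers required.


Greedy coloring never needs more than (max_degree + 1) colors: when coloring a vertex, at most max_degree neighbors are already colored.
Upper bound = 49 + 1 = 50

50


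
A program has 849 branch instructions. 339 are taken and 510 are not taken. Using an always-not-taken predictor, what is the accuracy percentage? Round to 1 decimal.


Predictor: always-not-taken
Correct predictions = 510
Accuracy = 510 / 849 * 100 = 60.1%

60.1


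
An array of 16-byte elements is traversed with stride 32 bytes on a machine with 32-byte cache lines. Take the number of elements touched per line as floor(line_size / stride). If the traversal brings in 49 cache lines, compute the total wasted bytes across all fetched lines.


Elements per line = floor(32 / 32) = 1
Bytes used per line = 1 * 16 = 16
Wasted per line = 32 - 16 = 16
Total wasted = 16 * 49 = 784

784


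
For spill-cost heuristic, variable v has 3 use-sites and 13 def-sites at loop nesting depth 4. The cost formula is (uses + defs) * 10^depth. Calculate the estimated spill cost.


uses + defs = 3 + 13 = 16
10^4 = 10000
Spill cost = 16 * 10000 = 160000

160000


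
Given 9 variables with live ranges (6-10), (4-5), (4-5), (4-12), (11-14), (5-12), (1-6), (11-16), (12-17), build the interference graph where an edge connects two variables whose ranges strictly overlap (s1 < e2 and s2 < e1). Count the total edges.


Check all pairs for overlapping intervals.
Two intervals (s1,e1) and (s2,e2) overlap if s1 < e2 and s2 < e1.
v0 (6-10) vs v1..v8: overlaps v3, v5 -> 2
v1 (4-5) vs v2..v8: overlaps v2, v3, v6 -> 3
v2 (4-5) vs v3..v8: overlaps v3, v6 -> 2
v3 (4-12) vs v4..v8: overlaps v4, v5, v6, v7 -> 4
v4 (11-14) vs v5..v8: overlaps v5, v7, v8 -> 3
v5 (5-12) vs v6..v8: overlaps v6, v7 -> 2
v6 (1-6) vs v7..v8: overlaps none -> 0
v7 (11-16) vs v8: overlaps v8 -> 1
Total overlapping pairs = 2 + 3 + 2 + 4 + 3 + 2 + 0 + 1 = 17

17


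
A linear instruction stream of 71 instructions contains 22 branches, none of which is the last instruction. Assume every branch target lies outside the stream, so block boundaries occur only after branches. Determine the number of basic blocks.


With no in-sequence branch targets, the leaders are the first instruction plus the instruction after each branch.
Number of basic blocks = branches + 1
= 22 + 1 = 23

23


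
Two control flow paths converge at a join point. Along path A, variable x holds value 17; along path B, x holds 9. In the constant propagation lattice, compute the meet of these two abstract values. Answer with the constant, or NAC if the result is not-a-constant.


Meet operation: if both paths give the same constant, result is that constant; if they differ, result is NAC (not-a-constant).
Path A: 17, Path B: 9 -> differ
Result: not-a-constant -> NAC

NAC


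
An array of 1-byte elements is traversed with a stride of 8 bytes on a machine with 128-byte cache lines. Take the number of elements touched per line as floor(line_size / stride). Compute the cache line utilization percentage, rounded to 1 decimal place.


Elements per cache line = floor(128 / 8) = 16
Bytes used = 16 * 1 = 16
Utilization = 16 / 128 * 100 = 12.5%

12.5


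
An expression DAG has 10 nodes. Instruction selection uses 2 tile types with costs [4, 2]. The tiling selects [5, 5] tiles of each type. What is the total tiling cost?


Total cost = sum(count_i * cost_i)
= 5*4 + 5*2
= 30

30


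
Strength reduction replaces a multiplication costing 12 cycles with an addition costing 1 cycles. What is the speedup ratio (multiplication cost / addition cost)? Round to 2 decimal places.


Ratio = mult_cost / add_cost = 12 / 1 = 12.0

12.0


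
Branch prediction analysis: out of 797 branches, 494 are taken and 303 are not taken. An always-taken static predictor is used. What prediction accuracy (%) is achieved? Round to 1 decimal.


Predictor: always-taken
Correct predictions = 494
Accuracy = 494 / 797 * 100 = 62.0%

62.0


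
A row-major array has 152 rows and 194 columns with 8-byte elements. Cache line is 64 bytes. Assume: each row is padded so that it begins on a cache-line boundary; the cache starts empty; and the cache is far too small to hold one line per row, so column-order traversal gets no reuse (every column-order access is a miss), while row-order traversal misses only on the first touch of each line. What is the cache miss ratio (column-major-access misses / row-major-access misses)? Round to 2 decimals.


Each row occupies 194 * 8 = 1552 bytes and starts on a line boundary, so it spans ceil(1552 / 64) = 25 cache lines.
Row-major traversal misses (one per line touched): 152 * ceil(194 * 8 / 64) = 3800
Column-major traversal misses (no reuse, every access misses): 152 * 194 = 29488
Ratio = 29488 / 3800 = 7.76

7.76


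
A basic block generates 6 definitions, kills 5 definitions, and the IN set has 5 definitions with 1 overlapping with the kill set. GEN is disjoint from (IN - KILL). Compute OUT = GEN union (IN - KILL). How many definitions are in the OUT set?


IN - KILL: 5 - 1 = 4 surviving definitions
OUT = GEN + surviving = 6 + 4 = 10

10


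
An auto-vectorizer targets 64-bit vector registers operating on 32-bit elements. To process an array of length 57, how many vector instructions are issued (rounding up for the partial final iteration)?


Width = 64 / 32 = 2 elements per vector op
Iterations = ceil(57 / 2) = 29

29


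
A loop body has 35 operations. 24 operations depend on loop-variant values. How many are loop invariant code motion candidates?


Invariant candidates = total - loop-dependent
= 35 - 24 = 11

11


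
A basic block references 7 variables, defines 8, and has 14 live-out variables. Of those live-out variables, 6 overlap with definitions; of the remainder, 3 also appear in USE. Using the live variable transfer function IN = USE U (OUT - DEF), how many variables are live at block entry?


OUT - DEF: 14 - 6 = 8
|IN| = |USE| + |OUT - DEF| - |USE ∩ (OUT - DEF)| = 7 + 8 - 3 = 12

12


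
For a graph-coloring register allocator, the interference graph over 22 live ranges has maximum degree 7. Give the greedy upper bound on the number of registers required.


Greedy coloring never needs more than (max_degree + 1) colors: when coloring a vertex, at most max_degree neighbors are already colored.
Upper bound = 7 + 1 = 8

8


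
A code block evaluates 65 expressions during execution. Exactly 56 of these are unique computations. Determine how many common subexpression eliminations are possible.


CSE count = total expressions - unique expressions
= 65 - 56 = 9

9


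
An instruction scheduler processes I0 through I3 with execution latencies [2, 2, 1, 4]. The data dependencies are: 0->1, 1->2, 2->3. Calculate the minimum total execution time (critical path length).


Compute longest path through dependency graph: dist(Ik) = max over predecessors of dist + latency(Ik).
dist(I0) = latency 2 = 2
dist(I1) = dist(I0) + 2 = 2 + 2 = 4
dist(I2) = dist(I1) + 1 = 4 + 1 = 5
dist(I3) = dist(I2) + 4 = 5 + 4 = 9
Critical path = max dist = 9

9


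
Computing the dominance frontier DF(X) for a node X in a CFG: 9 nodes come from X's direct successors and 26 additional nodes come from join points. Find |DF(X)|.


DF(X) = direct successor contributions + join point contributions
= 9 + 26 = 35

35


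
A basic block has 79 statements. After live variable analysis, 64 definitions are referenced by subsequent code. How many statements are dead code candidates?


Dead code = total statements - live definitions
= 79 - 64 = 15

15


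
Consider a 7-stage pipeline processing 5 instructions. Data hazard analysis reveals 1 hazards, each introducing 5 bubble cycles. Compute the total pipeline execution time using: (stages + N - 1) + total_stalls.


Base cycles = 7 + 5 - 1 = 11
Total stalls = 1 * 5 = 5
Total = 11 + 5 = 16

16


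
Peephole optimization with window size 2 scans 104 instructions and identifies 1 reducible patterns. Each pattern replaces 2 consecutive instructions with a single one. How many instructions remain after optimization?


Each match removes 1 instructions.
Total removed = 1 * 1 = 1
Remaining = 104 - 1 = 103

103


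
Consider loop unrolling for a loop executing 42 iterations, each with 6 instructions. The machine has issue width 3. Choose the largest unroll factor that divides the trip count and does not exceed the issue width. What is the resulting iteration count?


Largest divisor of 42 <= 3 is 3
New iterations = 42 / 3 = 14

14


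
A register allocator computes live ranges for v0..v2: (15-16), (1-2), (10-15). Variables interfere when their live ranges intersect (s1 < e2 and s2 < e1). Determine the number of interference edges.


Check all pairs for overlapping intervals.
Two intervals (s1,e1) and (s2,e2) overlap if s1 < e2 and s2 < e1.
v0 (15-16) vs v1..v2: overlaps none -> 0
v1 (1-2) vs v2: overlaps none -> 0
Total overlapping pairs = 0 + 0 = 0

0


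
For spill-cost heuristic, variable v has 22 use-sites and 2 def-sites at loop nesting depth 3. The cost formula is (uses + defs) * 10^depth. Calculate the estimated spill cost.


uses + defs = 22 + 2 = 24
10^3 = 1000
Spill cost = 24 * 1000 = 24000

24000


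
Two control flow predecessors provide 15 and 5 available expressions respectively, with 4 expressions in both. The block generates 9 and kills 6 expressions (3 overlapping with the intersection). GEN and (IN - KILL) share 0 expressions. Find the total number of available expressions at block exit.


IN = intersection of predecessors = 4
IN - KILL = 4 - 3 = 1
|OUT| = |GEN| + |IN - KILL| - |GEN ∩ (IN - KILL)| = 9 + 1 - 0 = 10

10


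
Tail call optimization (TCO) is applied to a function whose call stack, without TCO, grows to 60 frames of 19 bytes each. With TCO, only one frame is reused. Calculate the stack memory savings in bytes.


Without TCO: 60 * 19 = 1140 bytes
With TCO: reuse 1 frame = 19 bytes
Savings = 1140 - 19 = 1121

1121


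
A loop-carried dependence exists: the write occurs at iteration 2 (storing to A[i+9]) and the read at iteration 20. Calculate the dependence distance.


Distance = read iteration - write iteration
= 20 - 2 = 18

18
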